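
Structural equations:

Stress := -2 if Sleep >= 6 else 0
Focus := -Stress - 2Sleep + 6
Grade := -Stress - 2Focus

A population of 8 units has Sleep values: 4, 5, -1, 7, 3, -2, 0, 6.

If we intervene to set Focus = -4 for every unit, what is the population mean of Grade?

8.5

do(Focus=-4) breaks Focus's dependence on Sleep. With Focus=-4 fixed, Grade across the units is 8, 8, 8, 10, 8, 8, 8, 10, mean 8.5.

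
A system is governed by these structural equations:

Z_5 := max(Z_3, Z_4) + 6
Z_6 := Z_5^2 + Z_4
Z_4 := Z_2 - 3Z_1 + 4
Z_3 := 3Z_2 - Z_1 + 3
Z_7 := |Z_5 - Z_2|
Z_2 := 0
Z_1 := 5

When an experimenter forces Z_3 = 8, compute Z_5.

14

do(Z_3=8) replaces the equation Z_3 := 3Z_2 - Z_1 + 3 with the constant Z_3 = 8.
Z_4 = Z_2 - 3Z_1 + 4  [with Z_2=0, Z_1=5]  = -11
Z_5 = max(Z_3, Z_4) + 6  [with Z_3=8, Z_4=-11]  = 14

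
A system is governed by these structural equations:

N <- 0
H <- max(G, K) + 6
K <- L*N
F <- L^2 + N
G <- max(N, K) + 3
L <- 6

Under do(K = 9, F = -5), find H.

18

The joint intervention fixes K = 9, F = -5, removing each variable's own equation.
G = max(N, K) + 3  [with N=0, K=9]  = 12
H = max(G, K) + 6  [with G=12, K=9]  = 18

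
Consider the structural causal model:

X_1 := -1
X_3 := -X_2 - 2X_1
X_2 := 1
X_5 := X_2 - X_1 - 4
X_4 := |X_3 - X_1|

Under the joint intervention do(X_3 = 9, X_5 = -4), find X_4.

The joint intervention fixes X_3 = 9, X_5 = -4, removing each variable's own equation.
X_4 = |X_3 - X_1|  [with X_3=9, X_1=-1]  = 10

10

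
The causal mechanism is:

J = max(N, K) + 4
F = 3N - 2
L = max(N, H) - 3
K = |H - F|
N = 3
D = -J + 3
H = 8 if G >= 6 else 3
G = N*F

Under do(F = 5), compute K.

3

do(F=5) replaces the equation F = 3N - 2 with the constant F = 5.
G = N*F  [with N=3, F=5]  = 15
H = 8 if G >= 6 else 3  [with G=15]  = 8
K = |H - F|  [with H=8, F=5]  = 3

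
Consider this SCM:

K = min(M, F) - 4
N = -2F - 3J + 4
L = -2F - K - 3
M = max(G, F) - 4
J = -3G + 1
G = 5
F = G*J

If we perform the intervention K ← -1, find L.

The intervention breaks the incoming arrows to K: K = min(M, F) - 4 no longer applies, and K = -1.
J = -3G + 1  [with G=5]  = -14
F = G*J  [with G=5, J=-14]  = -70
L = -2F - K - 3  [with F=-70, K=-1]  = 138

138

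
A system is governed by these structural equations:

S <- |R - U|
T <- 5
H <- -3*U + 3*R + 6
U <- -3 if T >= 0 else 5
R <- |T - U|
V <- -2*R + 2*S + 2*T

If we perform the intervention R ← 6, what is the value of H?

33

The intervention breaks the incoming arrows to R: R <- |T - U| no longer applies, and R = 6.
U = -3 if T >= 0 else 5  [with T=5]  = -3
H = -3*U + 3*R + 6  [with U=-3, R=6]  = 33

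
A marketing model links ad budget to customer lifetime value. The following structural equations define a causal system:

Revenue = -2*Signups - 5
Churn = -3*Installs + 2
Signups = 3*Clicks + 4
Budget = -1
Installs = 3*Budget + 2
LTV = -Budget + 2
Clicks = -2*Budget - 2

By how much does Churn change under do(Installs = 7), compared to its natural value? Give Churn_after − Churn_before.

-24

do(Installs=7) replaces the equation Installs = 3*Budget + 2 with the constant Installs = 7.
Churn = -3*Installs + 2  [with Installs=7]  = -19
Without intervention: Installs = 3*Budget + 2  [with Budget=-1]  = -1; Churn = -3*Installs + 2  [with Installs=-1]  = 5.
Change = -19 − 5 = -24.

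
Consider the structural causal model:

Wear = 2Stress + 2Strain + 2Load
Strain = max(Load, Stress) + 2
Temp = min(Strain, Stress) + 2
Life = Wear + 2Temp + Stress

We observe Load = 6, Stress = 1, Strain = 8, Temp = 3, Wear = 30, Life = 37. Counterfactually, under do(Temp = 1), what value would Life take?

33

Under do(Temp=1), the mechanism Temp = min(Strain, Stress) + 2 is discarded; Temp is fixed at 1.
Strain = max(Load, Stress) + 2  [with Load=6, Stress=1]  = 8
Wear = 2Stress + 2Strain + 2Load  [with Stress=1, Strain=8, Load=6]  = 30
Life = Wear + 2Temp + Stress  [with Wear=30, Temp=1, Stress=1]  = 33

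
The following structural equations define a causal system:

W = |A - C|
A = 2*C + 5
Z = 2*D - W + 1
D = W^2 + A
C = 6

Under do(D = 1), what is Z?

Intervening sets D = 1 and removes its equation (D = W^2 + A).
A = 2*C + 5  [with C=6]  = 17
W = |A - C|  [with A=17, C=6]  = 11
Z = 2*D - W + 1  [with D=1, W=11]  = -8

-8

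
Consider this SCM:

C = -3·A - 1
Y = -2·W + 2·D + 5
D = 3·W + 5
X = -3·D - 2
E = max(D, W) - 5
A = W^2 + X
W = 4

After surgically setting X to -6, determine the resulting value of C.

The intervention breaks the incoming arrows to X: X = -3·D - 2 no longer applies, and X = -6.
A = W^2 + X  [with W=4, X=-6]  = 10
C = -3·A - 1  [with A=10]  = -31

-31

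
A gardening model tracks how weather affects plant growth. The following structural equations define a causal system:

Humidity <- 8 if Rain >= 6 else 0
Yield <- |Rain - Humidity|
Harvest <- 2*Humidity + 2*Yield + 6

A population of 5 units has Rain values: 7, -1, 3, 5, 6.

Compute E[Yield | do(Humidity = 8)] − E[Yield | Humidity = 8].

The intervention sets Humidity=8 in all 5 units regardless of Rain. Recomputing Yield per unit gives 1, 9, 5, 3, 2; average 4.
Conditioning on Humidity=8 selects the 2 unit(s) with Rain ∈ {7, 6}. Their Yield values: 1, 2. Mean = 1.5.
Difference = 4 − 1.5 = 2.5.

2.5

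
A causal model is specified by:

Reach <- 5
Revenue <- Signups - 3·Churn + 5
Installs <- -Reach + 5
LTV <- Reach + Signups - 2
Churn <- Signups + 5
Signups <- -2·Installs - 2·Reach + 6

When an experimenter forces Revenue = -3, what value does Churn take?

The intervention breaks the incoming arrows to Revenue: Revenue <- Signups - 3·Churn + 5 no longer applies, and Revenue = -3.
Since Churn is not a descendant of the intervened variable, it is unaffected.
Installs = -Reach + 5  [with Reach=5]  = 0
Signups = -2·Installs - 2·Reach + 6  [with Installs=0, Reach=5]  = -4
Churn = Signups + 5  [with Signups=-4]  = 1

1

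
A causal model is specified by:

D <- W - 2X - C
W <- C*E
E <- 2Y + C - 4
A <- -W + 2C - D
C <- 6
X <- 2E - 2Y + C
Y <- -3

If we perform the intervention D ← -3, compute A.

39

Intervening sets D = -3 and removes its equation (D <- W - 2X - C).
E = 2Y + C - 4  [with Y=-3, C=6]  = -4
W = C*E  [with C=6, E=-4]  = -24
A = -W + 2C - D  [with W=-24, C=6, D=-3]  = 39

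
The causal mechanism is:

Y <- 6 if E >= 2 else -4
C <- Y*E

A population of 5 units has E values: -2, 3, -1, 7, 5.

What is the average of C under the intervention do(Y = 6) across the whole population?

do(Y=6) breaks Y's dependence on E. With Y=6 fixed, C across the units is -12, 18, -6, 42, 30, mean 14.4.

14.4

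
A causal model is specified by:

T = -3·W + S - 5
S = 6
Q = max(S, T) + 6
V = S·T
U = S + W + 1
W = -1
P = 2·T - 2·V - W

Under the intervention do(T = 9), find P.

The intervention breaks the incoming arrows to T: T = -3·W + S - 5 no longer applies, and T = 9.
V = S·T  [with S=6, T=9]  = 54
P = 2·T - 2·V - W  [with T=9, V=54, W=-1]  = -89

-89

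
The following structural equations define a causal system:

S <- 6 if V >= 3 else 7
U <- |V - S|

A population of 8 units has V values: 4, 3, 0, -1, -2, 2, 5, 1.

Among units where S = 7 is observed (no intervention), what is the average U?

7

Conditioning on S=7 selects the 5 unit(s) with V ∈ {0, -1, -2, 2, 1}. Their U values: 7, 8, 9, 5, 6. Mean = 7.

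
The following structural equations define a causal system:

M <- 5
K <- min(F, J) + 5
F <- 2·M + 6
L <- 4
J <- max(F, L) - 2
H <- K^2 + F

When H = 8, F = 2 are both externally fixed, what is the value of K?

7

Under do(H = 8, F = 2), each intervened variable's structural equation is replaced by its fixed value.
J = max(F, L) - 2  [with F=2, L=4]  = 2
K = min(F, J) + 5  [with F=2, J=2]  = 7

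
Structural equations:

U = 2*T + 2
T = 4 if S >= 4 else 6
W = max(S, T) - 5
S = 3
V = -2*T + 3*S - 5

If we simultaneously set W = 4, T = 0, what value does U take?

The joint intervention fixes W = 4, T = 0, removing each variable's own equation.
U = 2*T + 2  [with T=0]  = 2

2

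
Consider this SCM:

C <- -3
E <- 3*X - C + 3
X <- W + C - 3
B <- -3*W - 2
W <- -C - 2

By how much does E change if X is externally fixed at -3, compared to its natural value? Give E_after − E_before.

6

Intervening sets X = -3 and removes its equation (X <- W + C - 3).
E = 3*X - C + 3  [with X=-3, C=-3]  = -3
Without intervention: W = -C - 2  [with C=-3]  = 1; X = W + C - 3  [with W=1, C=-3]  = -5; E = 3*X - C + 3  [with X=-5, C=-3]  = -9.
Change = -3 − (-9) = 6.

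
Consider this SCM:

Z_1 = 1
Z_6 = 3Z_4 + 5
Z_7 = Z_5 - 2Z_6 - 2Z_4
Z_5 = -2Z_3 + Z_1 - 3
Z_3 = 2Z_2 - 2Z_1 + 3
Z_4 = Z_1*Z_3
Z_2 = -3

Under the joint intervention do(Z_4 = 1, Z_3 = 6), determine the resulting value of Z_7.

The joint intervention fixes Z_4 = 1, Z_3 = 6, removing each variable's own equation.
Z_5 = -2Z_3 + Z_1 - 3  [with Z_3=6, Z_1=1]  = -14
Z_6 = 3Z_4 + 5  [with Z_4=1]  = 8
Z_7 = Z_5 - 2Z_6 - 2Z_4  [with Z_5=-14, Z_6=8, Z_4=1]  = -32

-32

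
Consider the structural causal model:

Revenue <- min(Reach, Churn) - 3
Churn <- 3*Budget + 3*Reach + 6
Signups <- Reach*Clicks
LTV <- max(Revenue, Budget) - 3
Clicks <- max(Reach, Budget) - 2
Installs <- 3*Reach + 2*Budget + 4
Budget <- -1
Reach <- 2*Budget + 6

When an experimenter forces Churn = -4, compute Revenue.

Intervening sets Churn = -4 and removes its equation (Churn <- 3*Budget + 3*Reach + 6).
Reach = 2*Budget + 6  [with Budget=-1]  = 4
Revenue = min(Reach, Churn) - 3  [with Reach=4, Churn=-4]  = -7

-7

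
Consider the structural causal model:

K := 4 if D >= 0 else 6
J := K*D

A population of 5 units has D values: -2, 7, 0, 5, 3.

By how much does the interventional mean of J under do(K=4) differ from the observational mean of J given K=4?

The intervention sets K=4 in all 5 units regardless of D. Recomputing J per unit gives -8, 28, 0, 20, 12; average 10.4.
Conditioning on K=4 selects the 4 unit(s) with D ∈ {7, 0, 5, 3}. Their J values: 28, 0, 20, 12. Mean = 15.
Difference = 10.4 − 15 = -4.6.

-4.6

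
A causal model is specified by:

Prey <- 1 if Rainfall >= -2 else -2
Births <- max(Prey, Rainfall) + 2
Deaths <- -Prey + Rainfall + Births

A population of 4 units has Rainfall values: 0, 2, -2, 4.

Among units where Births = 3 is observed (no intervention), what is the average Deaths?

Observing Births=3 restricts to units where Births's equation naturally yields 3: Rainfall ∈ {0, -2}. In that subpopulation Deaths = 2, 0, mean 1.

1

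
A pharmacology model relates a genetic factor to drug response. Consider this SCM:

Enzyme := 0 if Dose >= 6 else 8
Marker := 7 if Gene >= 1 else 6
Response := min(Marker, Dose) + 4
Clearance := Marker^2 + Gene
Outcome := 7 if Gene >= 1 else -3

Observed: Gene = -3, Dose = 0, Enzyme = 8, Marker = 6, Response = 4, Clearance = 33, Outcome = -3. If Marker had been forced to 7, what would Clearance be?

Under do(Marker=7), the mechanism Marker := 7 if Gene >= 1 else 6 is discarded; Marker is fixed at 7.
Clearance = Marker^2 + Gene  [with Marker=7, Gene=-3]  = 46

46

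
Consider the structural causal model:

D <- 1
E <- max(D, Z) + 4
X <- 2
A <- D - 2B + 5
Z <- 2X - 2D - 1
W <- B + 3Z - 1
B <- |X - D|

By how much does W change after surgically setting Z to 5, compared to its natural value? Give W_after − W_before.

12

The intervention breaks the incoming arrows to Z: Z <- 2X - 2D - 1 no longer applies, and Z = 5.
B = |X - D|  [with X=2, D=1]  = 1
W = B + 3Z - 1  [with B=1, Z=5]  = 15
Without intervention: Z = 2X - 2D - 1  [with X=2, D=1]  = 1; B = |X - D|  [with X=2, D=1]  = 1; W = B + 3Z - 1  [with B=1, Z=1]  = 3.
Change = 15 − 3 = 12.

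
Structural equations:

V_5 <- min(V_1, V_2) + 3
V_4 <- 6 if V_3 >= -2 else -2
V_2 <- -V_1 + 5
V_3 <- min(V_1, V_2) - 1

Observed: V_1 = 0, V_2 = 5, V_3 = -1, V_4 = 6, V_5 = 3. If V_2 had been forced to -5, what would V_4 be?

Under do(V_2=-5), the mechanism V_2 <- -V_1 + 5 is discarded; V_2 is fixed at -5.
V_3 = min(V_1, V_2) - 1  [with V_1=0, V_2=-5]  = -6
V_4 = 6 if V_3 >= -2 else -2  [with V_3=-6]  = -2

-2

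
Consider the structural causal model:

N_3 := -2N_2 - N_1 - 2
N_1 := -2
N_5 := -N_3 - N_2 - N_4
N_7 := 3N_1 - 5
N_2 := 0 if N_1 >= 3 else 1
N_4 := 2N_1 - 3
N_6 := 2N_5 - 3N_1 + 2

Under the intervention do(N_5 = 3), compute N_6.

14

The intervention breaks the incoming arrows to N_5: N_5 := -N_3 - N_2 - N_4 no longer applies, and N_5 = 3.
N_6 = 2N_5 - 3N_1 + 2  [with N_5=3, N_1=-2]  = 14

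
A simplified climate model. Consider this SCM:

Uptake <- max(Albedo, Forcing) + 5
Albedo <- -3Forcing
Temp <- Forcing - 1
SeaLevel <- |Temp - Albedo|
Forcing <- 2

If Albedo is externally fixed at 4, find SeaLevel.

3

The intervention breaks the incoming arrows to Albedo: Albedo <- -3Forcing no longer applies, and Albedo = 4.
Temp = Forcing - 1  [with Forcing=2]  = 1
SeaLevel = |Temp - Albedo|  [with Temp=1, Albedo=4]  = 3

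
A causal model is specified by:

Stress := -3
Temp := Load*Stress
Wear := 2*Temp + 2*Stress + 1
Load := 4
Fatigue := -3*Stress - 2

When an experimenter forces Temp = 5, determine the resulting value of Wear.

5

The intervention breaks the incoming arrows to Temp: Temp := Load*Stress no longer applies, and Temp = 5.
Wear = 2*Temp + 2*Stress + 1  [with Temp=5, Stress=-3]  = 5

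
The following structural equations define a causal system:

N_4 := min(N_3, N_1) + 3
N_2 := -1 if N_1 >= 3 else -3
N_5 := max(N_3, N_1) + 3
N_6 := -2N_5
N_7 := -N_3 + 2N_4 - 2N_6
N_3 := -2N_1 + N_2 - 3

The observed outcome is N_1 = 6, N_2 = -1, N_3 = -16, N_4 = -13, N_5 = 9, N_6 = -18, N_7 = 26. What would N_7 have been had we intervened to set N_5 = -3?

-22

Under do(N_5=-3), the mechanism N_5 := max(N_3, N_1) + 3 is discarded; N_5 is fixed at -3.
N_2 = -1 if N_1 >= 3 else -3  [with N_1=6]  = -1
N_3 = -2N_1 + N_2 - 3  [with N_1=6, N_2=-1]  = -16
N_4 = min(N_3, N_1) + 3  [with N_3=-16, N_1=6]  = -13
N_6 = -2N_5  [with N_5=-3]  = 6
N_7 = -N_3 + 2N_4 - 2N_6  [with N_3=-16, N_4=-13, N_6=6]  = -22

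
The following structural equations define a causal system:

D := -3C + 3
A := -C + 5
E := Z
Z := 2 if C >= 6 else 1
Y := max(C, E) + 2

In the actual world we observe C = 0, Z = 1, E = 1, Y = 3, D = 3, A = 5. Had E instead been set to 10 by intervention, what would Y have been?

The intervention breaks the incoming arrows to E: E := Z no longer applies, and E = 10.
Y = max(C, E) + 2  [with C=0, E=10]  = 12

12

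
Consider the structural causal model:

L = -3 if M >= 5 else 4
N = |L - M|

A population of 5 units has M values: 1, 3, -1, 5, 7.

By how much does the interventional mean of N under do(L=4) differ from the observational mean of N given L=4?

Every unit gets L=4 under the intervention. N values become 3, 1, 5, 1, 3; E[N|do(L=4)] = 2.6.
Observing L=4 restricts to units where L's equation naturally yields 4: M ∈ {1, 3, -1}. In that subpopulation N = 3, 1, 5, mean 3.
Difference = 2.6 − 3 = -0.4.

-0.4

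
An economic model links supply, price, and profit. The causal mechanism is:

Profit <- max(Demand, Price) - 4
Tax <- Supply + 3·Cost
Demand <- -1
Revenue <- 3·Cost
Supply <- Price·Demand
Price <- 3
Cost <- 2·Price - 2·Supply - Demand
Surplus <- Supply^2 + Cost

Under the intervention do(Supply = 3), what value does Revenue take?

3

do(Supply=3) replaces the equation Supply <- Price·Demand with the constant Supply = 3.
Cost = 2·Price - 2·Supply - Demand  [with Price=3, Supply=3, Demand=-1]  = 1
Revenue = 3·Cost  [with Cost=1]  = 3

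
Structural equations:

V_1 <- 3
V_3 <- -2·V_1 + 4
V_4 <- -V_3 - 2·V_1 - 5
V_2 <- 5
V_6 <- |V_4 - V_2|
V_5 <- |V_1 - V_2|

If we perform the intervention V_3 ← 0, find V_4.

The intervention breaks the incoming arrows to V_3: V_3 <- -2·V_1 + 4 no longer applies, and V_3 = 0.
V_4 = -V_3 - 2·V_1 - 5  [with V_3=0, V_1=3]  = -11

-11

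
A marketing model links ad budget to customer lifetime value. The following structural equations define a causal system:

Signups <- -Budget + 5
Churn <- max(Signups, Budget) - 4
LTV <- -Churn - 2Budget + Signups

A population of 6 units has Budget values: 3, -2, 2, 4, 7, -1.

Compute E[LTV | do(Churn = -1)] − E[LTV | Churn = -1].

1

Every unit gets Churn=-1 under the intervention. LTV values become -3, 12, 0, -6, -15, 9; E[LTV|do(Churn=-1)] = -0.5.
Conditioning on Churn=-1 selects the 2 unit(s) with Budget ∈ {3, 2}. Their LTV values: -3, 0. Mean = -1.5.
Difference = -0.5 − (-1.5) = 1.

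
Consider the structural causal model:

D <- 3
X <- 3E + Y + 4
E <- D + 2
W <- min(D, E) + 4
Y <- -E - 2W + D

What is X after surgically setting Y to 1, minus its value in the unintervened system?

Intervening sets Y = 1 and removes its equation (Y <- -E - 2W + D).
E = D + 2  [with D=3]  = 5
X = 3E + Y + 4  [with E=5, Y=1]  = 20
Without intervention: E = D + 2  [with D=3]  = 5; W = min(D, E) + 4  [with D=3, E=5]  = 7; Y = -E - 2W + D  [with E=5, W=7, D=3]  = -16; X = 3E + Y + 4  [with E=5, Y=-16]  = 3.
Change = 20 − 3 = 17.

17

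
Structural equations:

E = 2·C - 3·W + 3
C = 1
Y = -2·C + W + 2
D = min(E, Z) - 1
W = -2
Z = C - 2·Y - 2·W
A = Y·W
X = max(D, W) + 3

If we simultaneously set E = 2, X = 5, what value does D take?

1

Under do(E = 2, X = 5), each intervened variable's structural equation is replaced by its fixed value.
Y = -2·C + W + 2  [with C=1, W=-2]  = -2
Z = C - 2·Y - 2·W  [with C=1, Y=-2, W=-2]  = 9
D = min(E, Z) - 1  [with E=2, Z=9]  = 1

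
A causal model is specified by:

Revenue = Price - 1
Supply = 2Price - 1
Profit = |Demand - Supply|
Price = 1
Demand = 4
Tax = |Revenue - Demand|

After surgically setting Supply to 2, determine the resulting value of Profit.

2

The intervention breaks the incoming arrows to Supply: Supply = 2Price - 1 no longer applies, and Supply = 2.
Profit = |Demand - Supply|  [with Demand=4, Supply=2]  = 2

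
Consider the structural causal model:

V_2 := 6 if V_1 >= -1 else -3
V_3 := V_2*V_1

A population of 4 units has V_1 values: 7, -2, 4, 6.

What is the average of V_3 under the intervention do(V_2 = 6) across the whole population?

Every unit gets V_2=6 under the intervention. V_3 values become 42, -12, 24, 36; E[V_3|do(V_2=6)] = 22.5.

22.5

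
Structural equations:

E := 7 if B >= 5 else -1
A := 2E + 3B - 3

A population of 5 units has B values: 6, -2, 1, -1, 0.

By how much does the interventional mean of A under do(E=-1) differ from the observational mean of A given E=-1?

Under do(E=-1), E's equation is replaced by E=-1 for every unit. Per-unit A: 13, -11, -2, -8, -5. Mean = -2.6.
Observing E=-1 restricts to units where E's equation naturally yields -1: B ∈ {-2, 1, -1, 0}. In that subpopulation A = -11, -2, -8, -5, mean -6.5.
Difference = -2.6 − (-6.5) = 3.9.

3.9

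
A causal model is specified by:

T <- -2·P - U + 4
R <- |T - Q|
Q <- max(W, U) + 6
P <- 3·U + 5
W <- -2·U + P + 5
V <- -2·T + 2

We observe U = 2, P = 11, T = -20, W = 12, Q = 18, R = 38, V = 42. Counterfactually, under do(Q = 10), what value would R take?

30

The intervention breaks the incoming arrows to Q: Q <- max(W, U) + 6 no longer applies, and Q = 10.
P = 3·U + 5  [with U=2]  = 11
T = -2·P - U + 4  [with P=11, U=2]  = -20
R = |T - Q|  [with T=-20, Q=10]  = 30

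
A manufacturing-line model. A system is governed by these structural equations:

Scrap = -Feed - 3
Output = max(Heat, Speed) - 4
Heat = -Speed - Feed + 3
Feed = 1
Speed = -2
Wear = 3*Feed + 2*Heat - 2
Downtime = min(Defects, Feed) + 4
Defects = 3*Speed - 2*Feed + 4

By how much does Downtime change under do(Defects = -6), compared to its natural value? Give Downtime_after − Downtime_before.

-2

do(Defects=-6) replaces the equation Defects = 3*Speed - 2*Feed + 4 with the constant Defects = -6.
Downtime = min(Defects, Feed) + 4  [with Defects=-6, Feed=1]  = -2
Without intervention: Defects = 3*Speed - 2*Feed + 4  [with Speed=-2, Feed=1]  = -4; Downtime = min(Defects, Feed) + 4  [with Defects=-4, Feed=1]  = 0.
Change = -2 − 0 = -2.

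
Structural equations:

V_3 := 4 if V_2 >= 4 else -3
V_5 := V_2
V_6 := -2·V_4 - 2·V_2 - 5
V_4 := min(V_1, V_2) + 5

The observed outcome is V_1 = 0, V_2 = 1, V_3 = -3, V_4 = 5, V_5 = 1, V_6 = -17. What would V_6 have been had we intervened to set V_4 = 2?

-11

Under do(V_4=2), the mechanism V_4 := min(V_1, V_2) + 5 is discarded; V_4 is fixed at 2.
V_6 = -2·V_4 - 2·V_2 - 5  [with V_4=2, V_2=1]  = -11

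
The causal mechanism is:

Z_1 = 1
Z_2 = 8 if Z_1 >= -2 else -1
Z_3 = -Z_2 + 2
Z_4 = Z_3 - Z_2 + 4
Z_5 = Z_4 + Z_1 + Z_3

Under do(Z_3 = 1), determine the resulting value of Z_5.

-1

do(Z_3=1) replaces the equation Z_3 = -Z_2 + 2 with the constant Z_3 = 1.
Z_2 = 8 if Z_1 >= -2 else -1  [with Z_1=1]  = 8
Z_4 = Z_3 - Z_2 + 4  [with Z_3=1, Z_2=8]  = -3
Z_5 = Z_4 + Z_1 + Z_3  [with Z_4=-3, Z_1=1, Z_3=1]  = -1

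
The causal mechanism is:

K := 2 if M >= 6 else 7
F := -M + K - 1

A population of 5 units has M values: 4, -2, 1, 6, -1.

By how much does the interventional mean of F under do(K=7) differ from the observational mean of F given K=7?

Under do(K=7), K's equation is replaced by K=7 for every unit. Per-unit F: 2, 8, 5, 0, 7. Mean = 4.4.
Observing K=7 restricts to units where K's equation naturally yields 7: M ∈ {4, -2, 1, -1}. In that subpopulation F = 2, 8, 5, 7, mean 5.5.
Difference = 4.4 − 5.5 = -1.1.

-1.1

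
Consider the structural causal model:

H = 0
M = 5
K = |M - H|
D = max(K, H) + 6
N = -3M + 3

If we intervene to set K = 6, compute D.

12

The intervention breaks the incoming arrows to K: K = |M - H| no longer applies, and K = 6.
D = max(K, H) + 6  [with K=6, H=0]  = 12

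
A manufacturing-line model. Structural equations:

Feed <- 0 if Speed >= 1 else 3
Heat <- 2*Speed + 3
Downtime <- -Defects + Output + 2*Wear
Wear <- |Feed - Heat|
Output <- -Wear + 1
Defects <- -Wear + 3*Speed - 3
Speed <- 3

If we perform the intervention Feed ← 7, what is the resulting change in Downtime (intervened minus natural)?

-14

Under do(Feed=7), the mechanism Feed <- 0 if Speed >= 1 else 3 is discarded; Feed is fixed at 7.
Heat = 2*Speed + 3  [with Speed=3]  = 9
Wear = |Feed - Heat|  [with Feed=7, Heat=9]  = 2
Defects = -Wear + 3*Speed - 3  [with Wear=2, Speed=3]  = 4
Output = -Wear + 1  [with Wear=2]  = -1
Downtime = -Defects + Output + 2*Wear  [with Defects=4, Output=-1, Wear=2]  = -1
Without intervention: Feed = 0 if Speed >= 1 else 3  [with Speed=3]  = 0; Heat = 2*Speed + 3  [with Speed=3]  = 9; Wear = |Feed - Heat|  [with Feed=0, Heat=9]  = 9; Defects = -Wear + 3*Speed - 3  [with Wear=9, Speed=3]  = -3; Output = -Wear + 1  [with Wear=9]  = -8; Downtime = -Defects + Output + 2*Wear  [with Defects=-3, Output=-8, Wear=9]  = 13.
Change = -1 − 13 = -14.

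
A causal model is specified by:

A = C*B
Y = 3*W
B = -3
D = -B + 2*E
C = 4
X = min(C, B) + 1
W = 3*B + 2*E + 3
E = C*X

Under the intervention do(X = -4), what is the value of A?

-12

The intervention breaks the incoming arrows to X: X = min(C, B) + 1 no longer applies, and X = -4.
A is not downstream of the intervention, so its value is determined by the original equations.
A = C*B  [with C=4, B=-3]  = -12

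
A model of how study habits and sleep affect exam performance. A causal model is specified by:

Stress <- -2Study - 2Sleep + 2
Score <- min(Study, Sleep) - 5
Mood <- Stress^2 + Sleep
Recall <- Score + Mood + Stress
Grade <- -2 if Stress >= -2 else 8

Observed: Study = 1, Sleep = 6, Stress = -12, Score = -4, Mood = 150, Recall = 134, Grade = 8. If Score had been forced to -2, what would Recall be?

136

Under do(Score=-2), the mechanism Score <- min(Study, Sleep) - 5 is discarded; Score is fixed at -2.
Stress = -2Study - 2Sleep + 2  [with Study=1, Sleep=6]  = -12
Mood = Stress^2 + Sleep  [with Stress=-12, Sleep=6]  = 150
Recall = Score + Mood + Stress  [with Score=-2, Mood=150, Stress=-12]  = 136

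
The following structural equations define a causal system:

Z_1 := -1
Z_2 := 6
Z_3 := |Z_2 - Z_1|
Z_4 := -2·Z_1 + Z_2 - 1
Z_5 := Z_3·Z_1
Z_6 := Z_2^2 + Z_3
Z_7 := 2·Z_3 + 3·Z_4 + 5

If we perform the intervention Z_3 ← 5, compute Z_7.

The intervention breaks the incoming arrows to Z_3: Z_3 := |Z_2 - Z_1| no longer applies, and Z_3 = 5.
Z_4 = -2·Z_1 + Z_2 - 1  [with Z_1=-1, Z_2=6]  = 7
Z_7 = 2·Z_3 + 3·Z_4 + 5  [with Z_3=5, Z_4=7]  = 36

36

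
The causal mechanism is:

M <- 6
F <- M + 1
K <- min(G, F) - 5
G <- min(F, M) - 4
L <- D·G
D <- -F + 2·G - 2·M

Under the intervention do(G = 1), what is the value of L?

do(G=1) replaces the equation G <- min(F, M) - 4 with the constant G = 1.
F = M + 1  [with M=6]  = 7
D = -F + 2·G - 2·M  [with F=7, G=1, M=6]  = -17
L = D·G  [with D=-17, G=1]  = -17

-17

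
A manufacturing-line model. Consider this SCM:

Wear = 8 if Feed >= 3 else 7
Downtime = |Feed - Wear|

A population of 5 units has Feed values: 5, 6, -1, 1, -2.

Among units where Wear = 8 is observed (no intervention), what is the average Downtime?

2.5

Conditioning on Wear=8 selects the 2 unit(s) with Feed ∈ {5, 6}. Their Downtime values: 3, 2. Mean = 2.5.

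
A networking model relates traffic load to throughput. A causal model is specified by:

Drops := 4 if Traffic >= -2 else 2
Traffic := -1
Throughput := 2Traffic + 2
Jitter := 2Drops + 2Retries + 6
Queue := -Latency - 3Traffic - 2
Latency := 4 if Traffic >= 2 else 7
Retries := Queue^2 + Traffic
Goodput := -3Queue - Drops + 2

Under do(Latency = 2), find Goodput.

1

do(Latency=2) replaces the equation Latency := 4 if Traffic >= 2 else 7 with the constant Latency = 2.
Queue = -Latency - 3Traffic - 2  [with Latency=2, Traffic=-1]  = -1
Drops = 4 if Traffic >= -2 else 2  [with Traffic=-1]  = 4
Goodput = -3Queue - Drops + 2  [with Queue=-1, Drops=4]  = 1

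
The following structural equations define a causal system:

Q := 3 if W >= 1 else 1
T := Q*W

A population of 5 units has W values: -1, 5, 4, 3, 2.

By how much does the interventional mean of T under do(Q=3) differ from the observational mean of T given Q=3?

Under do(Q=3), Q's equation is replaced by Q=3 for every unit. Per-unit T: -3, 15, 12, 9, 6. Mean = 7.8.
E[T|Q=3] averages over only the 4 units with Q=3 (W = 5, 4, 3, 2): T = 15, 12, 9, 6, mean 10.5.
Difference = 7.8 − 10.5 = -2.7.

-2.7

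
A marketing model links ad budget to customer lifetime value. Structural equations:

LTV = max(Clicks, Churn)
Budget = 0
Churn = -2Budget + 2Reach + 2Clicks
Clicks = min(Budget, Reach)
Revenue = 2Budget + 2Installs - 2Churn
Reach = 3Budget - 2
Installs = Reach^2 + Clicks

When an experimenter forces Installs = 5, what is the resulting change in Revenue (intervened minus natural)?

Under do(Installs=5), the mechanism Installs = Reach^2 + Clicks is discarded; Installs is fixed at 5.
Reach = 3Budget - 2  [with Budget=0]  = -2
Clicks = min(Budget, Reach)  [with Budget=0, Reach=-2]  = -2
Churn = -2Budget + 2Reach + 2Clicks  [with Budget=0, Reach=-2, Clicks=-2]  = -8
Revenue = 2Budget + 2Installs - 2Churn  [with Budget=0, Installs=5, Churn=-8]  = 26
Without intervention: Reach = 3Budget - 2  [with Budget=0]  = -2; Clicks = min(Budget, Reach)  [with Budget=0, Reach=-2]  = -2; Installs = Reach^2 + Clicks  [with Reach=-2, Clicks=-2]  = 2; Churn = -2Budget + 2Reach + 2Clicks  [with Budget=0, Reach=-2, Clicks=-2]  = -8; Revenue = 2Budget + 2Installs - 2Churn  [with Budget=0, Installs=2, Churn=-8]  = 20.
Change = 26 − 20 = 6.

6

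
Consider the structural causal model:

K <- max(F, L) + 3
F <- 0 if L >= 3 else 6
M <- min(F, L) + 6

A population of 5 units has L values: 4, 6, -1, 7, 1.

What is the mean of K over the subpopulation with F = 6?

9

E[K|F=6] averages over only the 2 units with F=6 (L = -1, 1): K = 9, 9, mean 9.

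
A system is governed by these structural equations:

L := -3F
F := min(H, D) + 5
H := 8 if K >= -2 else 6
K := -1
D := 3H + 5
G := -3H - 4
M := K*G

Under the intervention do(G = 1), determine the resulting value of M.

Intervening sets G = 1 and removes its equation (G := -3H - 4).
M = K*G  [with K=-1, G=1]  = -1

-1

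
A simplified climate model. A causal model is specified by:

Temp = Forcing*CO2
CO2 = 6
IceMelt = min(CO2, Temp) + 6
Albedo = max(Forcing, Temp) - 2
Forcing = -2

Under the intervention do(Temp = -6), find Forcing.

-2

Under do(Temp=-6), the mechanism Temp = Forcing*CO2 is discarded; Temp is fixed at -6.
Since Forcing is not a descendant of the intervened variable, it is unaffected.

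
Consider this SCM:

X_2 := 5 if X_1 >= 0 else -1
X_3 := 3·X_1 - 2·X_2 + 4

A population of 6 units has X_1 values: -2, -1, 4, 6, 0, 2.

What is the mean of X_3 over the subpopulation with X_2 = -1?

E[X_3|X_2=-1] averages over only the 2 units with X_2=-1 (X_1 = -2, -1): X_3 = 0, 3, mean 1.5.

1.5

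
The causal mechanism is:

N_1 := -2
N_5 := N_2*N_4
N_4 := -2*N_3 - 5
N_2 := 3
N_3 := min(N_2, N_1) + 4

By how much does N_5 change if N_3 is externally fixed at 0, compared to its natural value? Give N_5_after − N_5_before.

12

do(N_3=0) replaces the equation N_3 := min(N_2, N_1) + 4 with the constant N_3 = 0.
N_4 = -2*N_3 - 5  [with N_3=0]  = -5
N_5 = N_2*N_4  [with N_2=3, N_4=-5]  = -15
Without intervention: N_3 = min(N_2, N_1) + 4  [with N_2=3, N_1=-2]  = 2; N_4 = -2*N_3 - 5  [with N_3=2]  = -9; N_5 = N_2*N_4  [with N_2=3, N_4=-9]  = -27.
Change = -15 − (-27) = 12.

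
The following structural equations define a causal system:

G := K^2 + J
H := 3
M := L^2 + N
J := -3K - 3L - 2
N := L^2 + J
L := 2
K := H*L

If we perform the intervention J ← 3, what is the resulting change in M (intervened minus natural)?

The intervention breaks the incoming arrows to J: J := -3K - 3L - 2 no longer applies, and J = 3.
N = L^2 + J  [with L=2, J=3]  = 7
M = L^2 + N  [with L=2, N=7]  = 11
Without intervention: K = H*L  [with H=3, L=2]  = 6; J = -3K - 3L - 2  [with K=6, L=2]  = -26; N = L^2 + J  [with L=2, J=-26]  = -22; M = L^2 + N  [with L=2, N=-22]  = -18.
Change = 11 − (-18) = 29.

29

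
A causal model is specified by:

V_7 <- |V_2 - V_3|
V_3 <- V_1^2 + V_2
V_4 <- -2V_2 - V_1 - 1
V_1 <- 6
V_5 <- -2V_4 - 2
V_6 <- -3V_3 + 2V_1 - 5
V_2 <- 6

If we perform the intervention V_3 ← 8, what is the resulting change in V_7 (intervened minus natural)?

The intervention breaks the incoming arrows to V_3: V_3 <- V_1^2 + V_2 no longer applies, and V_3 = 8.
V_7 = |V_2 - V_3|  [with V_2=6, V_3=8]  = 2
Without intervention: V_3 = V_1^2 + V_2  [with V_1=6, V_2=6]  = 42; V_7 = |V_2 - V_3|  [with V_2=6, V_3=42]  = 36.
Change = 2 − 36 = -34.

-34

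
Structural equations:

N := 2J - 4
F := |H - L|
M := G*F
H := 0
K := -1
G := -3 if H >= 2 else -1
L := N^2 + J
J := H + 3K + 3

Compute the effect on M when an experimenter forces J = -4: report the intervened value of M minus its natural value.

-124

The intervention breaks the incoming arrows to J: J := H + 3K + 3 no longer applies, and J = -4.
N = 2J - 4  [with J=-4]  = -12
L = N^2 + J  [with N=-12, J=-4]  = 140
G = -3 if H >= 2 else -1  [with H=0]  = -1
F = |H - L|  [with H=0, L=140]  = 140
M = G*F  [with G=-1, F=140]  = -140
Without intervention: J = H + 3K + 3  [with H=0, K=-1]  = 0; N = 2J - 4  [with J=0]  = -4; L = N^2 + J  [with N=-4, J=0]  = 16; G = -3 if H >= 2 else -1  [with H=0]  = -1; F = |H - L|  [with H=0, L=16]  = 16; M = G*F  [with G=-1, F=16]  = -16.
Change = -140 − (-16) = -124.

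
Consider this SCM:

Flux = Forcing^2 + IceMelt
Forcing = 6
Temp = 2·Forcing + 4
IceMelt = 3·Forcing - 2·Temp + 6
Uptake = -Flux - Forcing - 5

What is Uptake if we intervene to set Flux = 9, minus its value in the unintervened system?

Intervening sets Flux = 9 and removes its equation (Flux = Forcing^2 + IceMelt).
Uptake = -Flux - Forcing - 5  [with Flux=9, Forcing=6]  = -20
Without intervention: Temp = 2·Forcing + 4  [with Forcing=6]  = 16; IceMelt = 3·Forcing - 2·Temp + 6  [with Forcing=6, Temp=16]  = -8; Flux = Forcing^2 + IceMelt  [with Forcing=6, IceMelt=-8]  = 28; Uptake = -Flux - Forcing - 5  [with Flux=28, Forcing=6]  = -39.
Change = -20 − (-39) = 19.

19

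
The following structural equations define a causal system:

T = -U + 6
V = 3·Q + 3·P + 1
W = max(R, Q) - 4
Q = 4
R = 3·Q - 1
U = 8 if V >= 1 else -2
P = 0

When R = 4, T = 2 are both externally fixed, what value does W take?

Setting R = 4, T = 2 by intervention discards those variables' equations.
W = max(R, Q) - 4  [with R=4, Q=4]  = 0

0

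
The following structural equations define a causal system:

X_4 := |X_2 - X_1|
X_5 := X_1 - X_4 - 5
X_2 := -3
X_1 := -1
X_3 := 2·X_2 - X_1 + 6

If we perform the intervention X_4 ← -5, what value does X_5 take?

Intervening sets X_4 = -5 and removes its equation (X_4 := |X_2 - X_1|).
X_5 = X_1 - X_4 - 5  [with X_1=-1, X_4=-5]  = -1

-1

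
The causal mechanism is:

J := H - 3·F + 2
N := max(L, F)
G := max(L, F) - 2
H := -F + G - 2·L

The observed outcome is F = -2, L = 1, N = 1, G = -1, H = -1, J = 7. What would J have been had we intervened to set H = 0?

8

The intervention breaks the incoming arrows to H: H := -F + G - 2·L no longer applies, and H = 0.
J = H - 3·F + 2  [with H=0, F=-2]  = 8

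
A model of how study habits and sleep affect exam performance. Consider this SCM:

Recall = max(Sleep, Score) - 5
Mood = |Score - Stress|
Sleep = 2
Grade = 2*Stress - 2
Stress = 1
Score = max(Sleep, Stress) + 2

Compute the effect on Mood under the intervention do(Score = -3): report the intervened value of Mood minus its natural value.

1

The intervention breaks the incoming arrows to Score: Score = max(Sleep, Stress) + 2 no longer applies, and Score = -3.
Mood = |Score - Stress|  [with Score=-3, Stress=1]  = 4
Without intervention: Score = max(Sleep, Stress) + 2  [with Sleep=2, Stress=1]  = 4; Mood = |Score - Stress|  [with Score=4, Stress=1]  = 3.
Change = 4 − 3 = 1.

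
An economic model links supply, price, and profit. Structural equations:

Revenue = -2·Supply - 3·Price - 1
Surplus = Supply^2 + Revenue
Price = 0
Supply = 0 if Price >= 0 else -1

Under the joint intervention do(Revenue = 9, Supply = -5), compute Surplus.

The joint intervention fixes Revenue = 9, Supply = -5, removing each variable's own equation.
Surplus = Supply^2 + Revenue  [with Supply=-5, Revenue=9]  = 34

34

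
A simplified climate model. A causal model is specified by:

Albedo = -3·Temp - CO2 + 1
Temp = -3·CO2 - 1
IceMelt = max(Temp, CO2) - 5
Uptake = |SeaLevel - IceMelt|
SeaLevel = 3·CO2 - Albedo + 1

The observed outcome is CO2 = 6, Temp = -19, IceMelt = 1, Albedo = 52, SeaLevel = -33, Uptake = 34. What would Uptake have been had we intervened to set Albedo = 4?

Under do(Albedo=4), the mechanism Albedo = -3·Temp - CO2 + 1 is discarded; Albedo is fixed at 4.
Temp = -3·CO2 - 1  [with CO2=6]  = -19
IceMelt = max(Temp, CO2) - 5  [with Temp=-19, CO2=6]  = 1
SeaLevel = 3·CO2 - Albedo + 1  [with CO2=6, Albedo=4]  = 15
Uptake = |SeaLevel - IceMelt|  [with SeaLevel=15, IceMelt=1]  = 14

14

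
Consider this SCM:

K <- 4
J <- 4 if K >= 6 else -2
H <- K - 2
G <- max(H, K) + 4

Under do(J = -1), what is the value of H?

The intervention breaks the incoming arrows to J: J <- 4 if K >= 6 else -2 no longer applies, and J = -1.
Since H is not a descendant of the intervened variable, it is unaffected.
H = K - 2  [with K=4]  = 2

2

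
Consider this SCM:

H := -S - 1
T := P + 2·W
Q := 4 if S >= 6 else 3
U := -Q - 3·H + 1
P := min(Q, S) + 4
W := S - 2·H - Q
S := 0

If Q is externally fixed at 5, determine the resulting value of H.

-1

Under do(Q=5), the mechanism Q := 4 if S >= 6 else 3 is discarded; Q is fixed at 5.
Since H is not a descendant of the intervened variable, it is unaffected.
H = -S - 1  [with S=0]  = -1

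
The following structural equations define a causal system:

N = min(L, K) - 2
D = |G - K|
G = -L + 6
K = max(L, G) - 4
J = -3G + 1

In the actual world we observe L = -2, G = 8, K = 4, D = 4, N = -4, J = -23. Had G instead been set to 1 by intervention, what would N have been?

-5

do(G=1) replaces the equation G = -L + 6 with the constant G = 1.
K = max(L, G) - 4  [with L=-2, G=1]  = -3
N = min(L, K) - 2  [with L=-2, K=-3]  = -5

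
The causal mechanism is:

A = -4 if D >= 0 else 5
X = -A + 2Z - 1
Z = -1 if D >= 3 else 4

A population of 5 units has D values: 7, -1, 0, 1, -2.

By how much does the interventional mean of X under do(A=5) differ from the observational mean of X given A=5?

Under do(A=5), A's equation is replaced by A=5 for every unit. Per-unit X: -8, 2, 2, 2, 2. Mean = 0.
E[X|A=5] averages over only the 2 units with A=5 (D = -1, -2): X = 2, 2, mean 2.
Difference = 0 − 2 = -2.

-2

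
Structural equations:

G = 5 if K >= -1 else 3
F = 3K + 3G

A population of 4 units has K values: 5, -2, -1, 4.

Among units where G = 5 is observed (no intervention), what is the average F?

23

E[F|G=5] averages over only the 3 units with G=5 (K = 5, -1, 4): F = 30, 12, 27, mean 23.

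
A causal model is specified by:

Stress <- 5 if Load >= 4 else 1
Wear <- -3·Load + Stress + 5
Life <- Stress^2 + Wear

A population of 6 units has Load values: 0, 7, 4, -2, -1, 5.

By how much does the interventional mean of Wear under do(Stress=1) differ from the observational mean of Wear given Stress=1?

Every unit gets Stress=1 under the intervention. Wear values become 6, -15, -6, 12, 9, -9; E[Wear|do(Stress=1)] = -0.5.
Observing Stress=1 restricts to units where Stress's equation naturally yields 1: Load ∈ {0, -2, -1}. In that subpopulation Wear = 6, 12, 9, mean 9.
Difference = -0.5 − 9 = -9.5.

-9.5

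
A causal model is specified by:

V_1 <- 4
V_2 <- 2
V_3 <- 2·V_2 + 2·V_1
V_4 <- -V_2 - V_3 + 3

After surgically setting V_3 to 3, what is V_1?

Under do(V_3=3), the mechanism V_3 <- 2·V_2 + 2·V_1 is discarded; V_3 is fixed at 3.
V_1 is not downstream of the intervention, so its value is determined by the original equations.

4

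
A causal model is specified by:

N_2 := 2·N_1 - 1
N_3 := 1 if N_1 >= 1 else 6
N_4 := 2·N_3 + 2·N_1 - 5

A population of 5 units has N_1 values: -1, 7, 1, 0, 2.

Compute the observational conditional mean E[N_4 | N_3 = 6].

6

Conditioning on N_3=6 selects the 2 unit(s) with N_1 ∈ {-1, 0}. Their N_4 values: 5, 7. Mean = 6.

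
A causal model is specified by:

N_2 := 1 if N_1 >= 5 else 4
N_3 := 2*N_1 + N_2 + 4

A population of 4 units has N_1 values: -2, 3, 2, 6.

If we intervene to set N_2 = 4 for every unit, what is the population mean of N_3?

12.5

Every unit gets N_2=4 under the intervention. N_3 values become 4, 14, 12, 20; E[N_3|do(N_2=4)] = 12.5.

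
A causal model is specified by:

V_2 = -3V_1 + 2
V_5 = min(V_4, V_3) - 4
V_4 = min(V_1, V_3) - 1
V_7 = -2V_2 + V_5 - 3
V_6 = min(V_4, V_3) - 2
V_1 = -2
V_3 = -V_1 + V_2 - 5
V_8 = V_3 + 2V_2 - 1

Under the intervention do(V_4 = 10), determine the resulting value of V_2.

The intervention breaks the incoming arrows to V_4: V_4 = min(V_1, V_3) - 1 no longer applies, and V_4 = 10.
Since V_2 is not a descendant of the intervened variable, it is unaffected.
V_2 = -3V_1 + 2  [with V_1=-2]  = 8

8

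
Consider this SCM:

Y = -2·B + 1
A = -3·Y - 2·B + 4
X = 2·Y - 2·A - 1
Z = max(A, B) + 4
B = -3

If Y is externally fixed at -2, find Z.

Under do(Y=-2), the mechanism Y = -2·B + 1 is discarded; Y is fixed at -2.
A = -3·Y - 2·B + 4  [with Y=-2, B=-3]  = 16
Z = max(A, B) + 4  [with A=16, B=-3]  = 20

20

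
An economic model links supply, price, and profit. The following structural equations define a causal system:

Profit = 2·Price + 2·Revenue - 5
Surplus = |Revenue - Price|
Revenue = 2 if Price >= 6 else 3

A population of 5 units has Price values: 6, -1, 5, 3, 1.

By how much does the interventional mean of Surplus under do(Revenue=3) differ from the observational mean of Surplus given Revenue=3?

0.2

Under do(Revenue=3), Revenue's equation is replaced by Revenue=3 for every unit. Per-unit Surplus: 3, 4, 2, 0, 2. Mean = 2.2.
Observing Revenue=3 restricts to units where Revenue's equation naturally yields 3: Price ∈ {-1, 5, 3, 1}. In that subpopulation Surplus = 4, 2, 0, 2, mean 2.
Difference = 2.2 − 2 = 0.2.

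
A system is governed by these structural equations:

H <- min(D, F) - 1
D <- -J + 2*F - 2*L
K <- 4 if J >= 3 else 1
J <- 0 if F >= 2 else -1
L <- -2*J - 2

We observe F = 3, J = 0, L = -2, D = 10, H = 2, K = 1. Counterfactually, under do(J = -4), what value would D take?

-2

Under do(J=-4), the mechanism J <- 0 if F >= 2 else -1 is discarded; J is fixed at -4.
L = -2*J - 2  [with J=-4]  = 6
D = -J + 2*F - 2*L  [with J=-4, F=3, L=6]  = -2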